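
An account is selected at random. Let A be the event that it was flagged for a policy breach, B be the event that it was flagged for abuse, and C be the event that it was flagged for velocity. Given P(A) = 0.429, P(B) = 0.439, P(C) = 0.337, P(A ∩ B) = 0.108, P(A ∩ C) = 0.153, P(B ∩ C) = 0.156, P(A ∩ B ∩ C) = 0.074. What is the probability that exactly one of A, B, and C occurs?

By inclusion–exclusion (exactly-one form):
P(exactly one) = 0.429 + 0.439 + 0.337 − 2·0.108 − 2·0.153 − 2·0.156 + 3·0.074 = 0.593

0.593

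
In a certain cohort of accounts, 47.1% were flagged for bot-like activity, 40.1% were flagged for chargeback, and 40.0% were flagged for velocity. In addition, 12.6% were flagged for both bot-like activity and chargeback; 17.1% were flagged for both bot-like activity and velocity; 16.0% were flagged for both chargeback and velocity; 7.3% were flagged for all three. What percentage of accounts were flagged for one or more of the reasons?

88.8%

P(≥1) = 47.1 + 40.1 + 40.0 − 12.6 − 17.1 − 16.0 + 7.3 = 88.8%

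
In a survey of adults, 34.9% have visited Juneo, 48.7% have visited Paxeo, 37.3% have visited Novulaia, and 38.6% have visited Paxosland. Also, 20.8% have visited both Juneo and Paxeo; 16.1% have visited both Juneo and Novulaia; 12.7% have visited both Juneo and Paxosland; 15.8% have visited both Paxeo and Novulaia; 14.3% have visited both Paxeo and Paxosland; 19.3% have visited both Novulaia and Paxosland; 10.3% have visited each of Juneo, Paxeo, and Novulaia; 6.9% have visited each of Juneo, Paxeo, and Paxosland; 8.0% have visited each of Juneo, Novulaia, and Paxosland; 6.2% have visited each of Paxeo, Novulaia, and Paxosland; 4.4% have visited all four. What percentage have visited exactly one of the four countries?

38.1%

Using the inclusion–exclusion count for exactly one event:
P(exactly one) = 34.9 + 48.7 + 37.3 + 38.6 − 2·20.8 − 2·16.1 − 2·12.7 − 2·15.8 − 2·14.3 − 2·19.3 + 3·10.3 + 3·6.9 + 3·8.0 + 3·6.2 − 4·4.4 = 38.1%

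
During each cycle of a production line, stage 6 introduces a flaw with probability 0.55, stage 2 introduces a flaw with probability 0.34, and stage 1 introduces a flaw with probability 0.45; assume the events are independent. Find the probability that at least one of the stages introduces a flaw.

P(none) = (1 − 0.55) × (1 − 0.34) × (1 − 0.45) = 0.45 × 0.66 × 0.55 = 0.16335
P(at least one) = 1 − 0.16335 = 0.83665

0.83665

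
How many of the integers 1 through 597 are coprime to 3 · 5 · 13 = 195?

By inclusion-exclusion,
199 + 119 + 45 − 39 − 15 − 9 + 3 = 303
597 − 303 = 294

294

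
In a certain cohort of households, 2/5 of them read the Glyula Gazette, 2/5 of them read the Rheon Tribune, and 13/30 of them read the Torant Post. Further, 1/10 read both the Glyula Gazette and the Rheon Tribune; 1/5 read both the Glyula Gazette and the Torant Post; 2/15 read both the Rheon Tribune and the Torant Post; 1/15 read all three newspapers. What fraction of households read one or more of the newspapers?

13/15

Apply inclusion-exclusion:
P(union) = 2/5 + 2/5 + 13/30 − 1/10 − 1/5 − 2/15 + 1/15 = 13/15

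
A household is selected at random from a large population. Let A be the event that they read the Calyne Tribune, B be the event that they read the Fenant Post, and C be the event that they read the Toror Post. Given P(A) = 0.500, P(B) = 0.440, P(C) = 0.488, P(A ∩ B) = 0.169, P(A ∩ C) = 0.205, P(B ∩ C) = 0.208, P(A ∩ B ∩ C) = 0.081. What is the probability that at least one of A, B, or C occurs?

0.927

Using inclusion–exclusion:
P(A ∪ B ∪ C) = 0.500 + 0.440 + 0.488 − 0.169 − 0.205 − 0.208 + 0.081 = 0.927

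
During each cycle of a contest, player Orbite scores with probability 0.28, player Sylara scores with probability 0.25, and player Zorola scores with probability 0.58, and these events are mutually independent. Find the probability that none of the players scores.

Since the events are independent, P(none) is the product of the individual non-occurrence probabilities.
P(none) = (1 − 0.28) × (1 − 0.25) × (1 − 0.58) = 0.72 × 0.75 × 0.42 = 0.2268

0.2268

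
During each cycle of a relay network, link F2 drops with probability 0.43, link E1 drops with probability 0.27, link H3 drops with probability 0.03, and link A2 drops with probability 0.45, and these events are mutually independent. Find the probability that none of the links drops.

0.22198935

Independence gives P(none) = ∏(1 − pᵢ).
P(none) = (1 − 0.43) × (1 − 0.27) × (1 − 0.03) × (1 − 0.45) = 0.57 × 0.73 × 0.97 × 0.55 = 0.22198935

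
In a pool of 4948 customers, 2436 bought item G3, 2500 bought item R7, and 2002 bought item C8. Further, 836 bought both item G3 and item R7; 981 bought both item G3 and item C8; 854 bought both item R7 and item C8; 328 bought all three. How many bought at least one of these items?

4595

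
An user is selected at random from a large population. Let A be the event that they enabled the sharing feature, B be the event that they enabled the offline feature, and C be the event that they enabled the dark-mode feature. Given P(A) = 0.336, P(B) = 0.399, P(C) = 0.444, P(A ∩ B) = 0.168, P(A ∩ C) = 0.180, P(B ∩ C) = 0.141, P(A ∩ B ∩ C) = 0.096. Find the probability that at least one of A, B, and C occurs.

0.786

Apply inclusion-exclusion:
P(A ∪ B ∪ C) = 0.336 + 0.399 + 0.444 − 0.168 − 0.180 − 0.141 + 0.096 = 0.786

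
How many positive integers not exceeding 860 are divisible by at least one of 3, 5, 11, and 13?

475

286 + 172 + 78 + 66 − 57 − 26 − 22 − 15 − 13 − 6 + 5 + 4 + 2 + 1 − 0 = 475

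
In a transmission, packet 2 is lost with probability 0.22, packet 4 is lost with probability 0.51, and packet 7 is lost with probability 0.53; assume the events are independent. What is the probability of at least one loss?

0.820366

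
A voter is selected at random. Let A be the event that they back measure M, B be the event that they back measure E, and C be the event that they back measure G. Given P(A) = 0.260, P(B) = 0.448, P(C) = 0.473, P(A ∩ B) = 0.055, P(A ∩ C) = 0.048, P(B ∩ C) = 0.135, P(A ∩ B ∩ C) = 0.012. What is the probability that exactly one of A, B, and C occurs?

0.741

Using the inclusion–exclusion count for exactly one event:
P(exactly one) = 0.260 + 0.448 + 0.473 − 2·0.055 − 2·0.048 − 2·0.135 + 3·0.012 = 0.741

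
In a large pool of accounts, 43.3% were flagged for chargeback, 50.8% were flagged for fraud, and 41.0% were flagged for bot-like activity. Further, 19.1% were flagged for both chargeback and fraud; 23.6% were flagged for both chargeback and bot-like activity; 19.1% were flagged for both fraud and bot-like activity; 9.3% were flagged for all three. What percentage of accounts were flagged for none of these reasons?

17.4%

By inclusion–exclusion:
P(at least one) = 43.3 + 50.8 + 41.0 − 19.1 − 23.6 − 19.1 + 9.3 = 82.6%
P(none) = 100% − 82.6% = 17.4%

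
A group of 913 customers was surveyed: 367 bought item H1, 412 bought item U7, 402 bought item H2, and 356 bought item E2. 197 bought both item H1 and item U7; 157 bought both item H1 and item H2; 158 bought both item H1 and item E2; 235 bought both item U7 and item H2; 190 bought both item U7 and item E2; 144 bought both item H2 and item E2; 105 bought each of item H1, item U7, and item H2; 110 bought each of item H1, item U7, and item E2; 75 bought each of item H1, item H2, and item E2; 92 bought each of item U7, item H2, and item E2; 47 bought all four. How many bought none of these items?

122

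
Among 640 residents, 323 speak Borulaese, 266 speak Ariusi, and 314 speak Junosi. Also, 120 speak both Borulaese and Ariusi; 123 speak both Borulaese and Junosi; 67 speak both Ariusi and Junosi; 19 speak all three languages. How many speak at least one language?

612

|union| = 323 + 266 + 314 − 120 − 123 − 67 + 19 = 612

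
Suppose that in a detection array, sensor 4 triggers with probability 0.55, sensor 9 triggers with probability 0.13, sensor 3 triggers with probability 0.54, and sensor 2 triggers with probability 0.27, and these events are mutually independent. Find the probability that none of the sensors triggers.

P(none) = (1 − 0.55) × (1 − 0.13) × (1 − 0.54) × (1 − 0.27) = 0.45 × 0.87 × 0.46 × 0.73 = 0.1314657

0.1314657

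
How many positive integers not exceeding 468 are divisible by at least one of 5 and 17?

Inclusion–exclusion gives
floor(468/5) + floor(468/17) − floor(468/85) = 93 + 27 − 5 = 115

115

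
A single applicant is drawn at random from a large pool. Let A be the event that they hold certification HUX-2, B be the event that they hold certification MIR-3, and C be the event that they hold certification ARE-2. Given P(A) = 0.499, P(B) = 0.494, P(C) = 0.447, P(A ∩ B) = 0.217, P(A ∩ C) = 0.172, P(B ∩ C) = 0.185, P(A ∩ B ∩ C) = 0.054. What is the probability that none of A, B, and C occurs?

0.080

Apply inclusion-exclusion:
P(A ∪ B ∪ C) = 0.499 + 0.494 + 0.447 − 0.217 − 0.172 − 0.185 + 0.054 = 0.920
P(none) = 1 − 0.920 = 0.080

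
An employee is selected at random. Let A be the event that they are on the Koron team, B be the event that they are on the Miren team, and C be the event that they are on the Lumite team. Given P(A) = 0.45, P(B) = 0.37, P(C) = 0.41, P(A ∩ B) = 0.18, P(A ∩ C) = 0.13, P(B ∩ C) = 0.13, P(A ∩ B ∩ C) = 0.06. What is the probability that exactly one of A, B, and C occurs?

0.53

Using the inclusion–exclusion count for exactly one event:
P(exactly one) = 0.45 + 0.37 + 0.41 − 2·0.18 − 2·0.13 − 2·0.13 + 3·0.06 = 0.53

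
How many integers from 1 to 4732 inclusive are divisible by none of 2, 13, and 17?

⌊4732/2⌋ + ⌊4732/13⌋ + ⌊4732/17⌋ − ⌊4732/26⌋ − ⌊4732/34⌋ − ⌊4732/221⌋ + ⌊4732/442⌋ = 2366 + 364 + 278 − 182 − 139 − 21 + 10 = 2676
4732 − 2676 = 2056

2056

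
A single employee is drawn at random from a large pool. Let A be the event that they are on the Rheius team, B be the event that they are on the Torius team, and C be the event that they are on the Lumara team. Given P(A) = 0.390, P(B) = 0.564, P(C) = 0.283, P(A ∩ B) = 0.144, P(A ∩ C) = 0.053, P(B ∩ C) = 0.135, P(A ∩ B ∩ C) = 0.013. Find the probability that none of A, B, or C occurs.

0.082

Apply inclusion-exclusion:
P(A ∪ B ∪ C) = 0.390 + 0.564 + 0.283 − 0.144 − 0.053 − 0.135 + 0.013 = 0.918
P(none) = 1 − 0.918 = 0.082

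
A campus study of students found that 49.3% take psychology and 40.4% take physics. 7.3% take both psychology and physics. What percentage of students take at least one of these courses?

82.4%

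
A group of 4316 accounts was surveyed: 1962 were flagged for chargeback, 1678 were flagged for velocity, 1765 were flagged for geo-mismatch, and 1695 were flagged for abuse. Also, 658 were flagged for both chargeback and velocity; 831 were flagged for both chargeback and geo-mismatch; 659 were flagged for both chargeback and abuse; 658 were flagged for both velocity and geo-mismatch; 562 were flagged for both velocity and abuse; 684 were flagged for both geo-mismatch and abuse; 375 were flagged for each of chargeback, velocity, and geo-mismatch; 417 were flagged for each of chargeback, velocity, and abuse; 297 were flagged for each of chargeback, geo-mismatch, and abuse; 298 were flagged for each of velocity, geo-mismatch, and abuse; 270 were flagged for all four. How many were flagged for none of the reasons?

151

N(≥1) = 1962 + 1678 + 1765 + 1695 − 658 − 831 − 659 − 658 − 562 − 684 + 375 + 417 + 297 + 298 − 270 = 4165
None: 4316 − 4165 = 151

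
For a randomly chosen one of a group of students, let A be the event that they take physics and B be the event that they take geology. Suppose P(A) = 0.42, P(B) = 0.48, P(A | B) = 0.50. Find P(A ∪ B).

P(A ∩ B) = P(B)·P(A|B) = 0.48 × 0.50 = 0.24
By inclusion-exclusion,
P(A ∪ B) = 0.42 + 0.48 − 0.24 = 0.66

0.66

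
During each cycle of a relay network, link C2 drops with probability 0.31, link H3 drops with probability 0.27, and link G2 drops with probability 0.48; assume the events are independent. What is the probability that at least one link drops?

Since the events are independent, P(none) is the product of the individual non-occurrence probabilities.
P(none) = (1 − 0.31) × (1 − 0.27) × (1 − 0.48) = 0.69 × 0.73 × 0.52 = 0.261924
P(at least one) = 1 − 0.261924 = 0.738076

0.738076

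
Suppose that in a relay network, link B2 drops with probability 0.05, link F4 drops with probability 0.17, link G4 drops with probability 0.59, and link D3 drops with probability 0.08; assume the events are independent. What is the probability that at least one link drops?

P(none) = (1 − 0.05) × (1 − 0.17) × (1 − 0.59) × (1 − 0.08) = 0.95 × 0.83 × 0.41 × 0.92 = 0.2974222
P(at least one) = 1 − 0.2974222 = 0.7025778

0.7025778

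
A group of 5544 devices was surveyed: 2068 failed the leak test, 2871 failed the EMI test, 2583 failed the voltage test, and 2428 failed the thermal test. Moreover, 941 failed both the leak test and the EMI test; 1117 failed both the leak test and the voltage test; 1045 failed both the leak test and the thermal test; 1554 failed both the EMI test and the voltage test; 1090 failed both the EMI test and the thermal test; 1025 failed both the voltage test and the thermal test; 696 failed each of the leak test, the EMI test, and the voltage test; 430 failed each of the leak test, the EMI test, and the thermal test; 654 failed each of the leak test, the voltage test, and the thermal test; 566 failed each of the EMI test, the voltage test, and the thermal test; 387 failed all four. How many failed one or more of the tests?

N(≥1) = 2068 + 2871 + 2583 + 2428 − 941 − 1117 − 1045 − 1554 − 1090 − 1025 + 696 + 430 + 654 + 566 − 387 = 5137

5137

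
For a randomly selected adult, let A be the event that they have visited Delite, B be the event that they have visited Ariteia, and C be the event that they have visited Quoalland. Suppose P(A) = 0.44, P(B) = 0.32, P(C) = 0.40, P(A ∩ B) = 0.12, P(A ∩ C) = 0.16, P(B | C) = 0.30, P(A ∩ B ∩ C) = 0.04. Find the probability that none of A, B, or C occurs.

P(B ∩ C) = P(C)·P(B|C) = 0.40 × 0.30 = 0.12
Apply inclusion-exclusion:
P(A ∪ B ∪ C) = 0.44 + 0.32 + 0.40 − 0.12 − 0.16 − 0.12 + 0.04 = 0.80
P(none) = 1 − 0.80 = 0.20

0.20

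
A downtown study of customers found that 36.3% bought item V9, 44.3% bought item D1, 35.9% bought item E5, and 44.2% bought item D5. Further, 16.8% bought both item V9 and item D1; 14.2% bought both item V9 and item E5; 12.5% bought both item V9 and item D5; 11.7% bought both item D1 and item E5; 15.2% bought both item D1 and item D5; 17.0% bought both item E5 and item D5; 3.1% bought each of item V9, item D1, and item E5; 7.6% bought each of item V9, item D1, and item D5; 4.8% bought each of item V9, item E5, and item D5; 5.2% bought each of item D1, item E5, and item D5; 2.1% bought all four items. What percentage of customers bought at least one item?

Apply inclusion-exclusion:
P(union) = 36.3 + 44.3 + 35.9 + 44.2 − 16.8 − 14.2 − 12.5 − 11.7 − 15.2 − 17.0 + 3.1 + 7.6 + 4.8 + 5.2 − 2.1 = 91.9%

91.9%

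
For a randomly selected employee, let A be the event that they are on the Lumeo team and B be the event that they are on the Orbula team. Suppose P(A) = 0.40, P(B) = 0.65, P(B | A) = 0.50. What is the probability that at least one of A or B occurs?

0.85

P(A ∩ B) = P(A)·P(B|A) = 0.40 × 0.50 = 0.20
By inclusion-exclusion,
P(A ∪ B) = 0.40 + 0.65 − 0.20 = 0.85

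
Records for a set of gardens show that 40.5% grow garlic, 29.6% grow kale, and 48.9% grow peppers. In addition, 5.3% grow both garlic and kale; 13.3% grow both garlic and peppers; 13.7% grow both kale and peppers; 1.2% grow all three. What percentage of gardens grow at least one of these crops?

By inclusion–exclusion:
P(union) = 40.5 + 29.6 + 48.9 − 5.3 − 13.3 − 13.7 + 1.2 = 87.9%

87.9%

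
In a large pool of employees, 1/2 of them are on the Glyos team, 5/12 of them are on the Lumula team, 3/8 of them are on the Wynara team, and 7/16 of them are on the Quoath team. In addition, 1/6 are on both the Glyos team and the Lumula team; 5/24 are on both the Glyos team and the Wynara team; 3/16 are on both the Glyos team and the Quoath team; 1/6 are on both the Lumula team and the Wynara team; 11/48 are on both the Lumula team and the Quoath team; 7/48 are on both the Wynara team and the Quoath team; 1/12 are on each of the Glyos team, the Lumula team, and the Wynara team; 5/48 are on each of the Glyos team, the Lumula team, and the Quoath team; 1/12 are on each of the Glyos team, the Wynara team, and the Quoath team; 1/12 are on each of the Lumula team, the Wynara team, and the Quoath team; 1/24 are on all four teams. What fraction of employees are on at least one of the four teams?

15/16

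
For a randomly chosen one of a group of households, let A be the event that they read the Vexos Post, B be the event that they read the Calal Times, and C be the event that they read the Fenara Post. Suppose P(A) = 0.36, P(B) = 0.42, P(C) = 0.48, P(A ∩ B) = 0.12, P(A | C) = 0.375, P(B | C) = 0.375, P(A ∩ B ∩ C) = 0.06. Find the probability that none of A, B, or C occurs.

0.16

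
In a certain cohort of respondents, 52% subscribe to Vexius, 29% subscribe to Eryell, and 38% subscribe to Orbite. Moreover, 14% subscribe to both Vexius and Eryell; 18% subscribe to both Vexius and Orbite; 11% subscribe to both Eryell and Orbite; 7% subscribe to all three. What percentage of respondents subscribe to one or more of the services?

By inclusion-exclusion,
P(at least one) = 52 + 29 + 38 − 14 − 18 − 11 + 7 = 83%

83%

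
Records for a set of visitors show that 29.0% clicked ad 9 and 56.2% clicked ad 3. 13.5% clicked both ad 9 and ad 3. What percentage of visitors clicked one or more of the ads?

71.7%

P(≥1) = 29.0 + 56.2 − 13.5 = 71.7%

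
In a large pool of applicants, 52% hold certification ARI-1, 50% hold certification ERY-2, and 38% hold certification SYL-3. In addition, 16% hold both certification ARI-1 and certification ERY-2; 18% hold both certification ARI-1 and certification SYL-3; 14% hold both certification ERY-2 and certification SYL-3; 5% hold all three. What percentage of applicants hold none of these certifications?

3%

By inclusion–exclusion:
P(≥1) = 52 + 50 + 38 − 16 − 18 − 14 + 5 = 97%
P(none) = 100% − 97% = 3%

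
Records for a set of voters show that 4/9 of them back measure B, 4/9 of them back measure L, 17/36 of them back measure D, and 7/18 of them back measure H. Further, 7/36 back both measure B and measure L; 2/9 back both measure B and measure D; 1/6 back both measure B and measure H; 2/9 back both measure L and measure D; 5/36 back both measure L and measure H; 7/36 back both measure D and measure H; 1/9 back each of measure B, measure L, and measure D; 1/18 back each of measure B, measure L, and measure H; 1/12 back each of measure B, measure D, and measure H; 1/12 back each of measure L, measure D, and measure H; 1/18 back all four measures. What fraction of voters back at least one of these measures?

P(union) = 4/9 + 4/9 + 17/36 + 7/18 − 7/36 − 2/9 − 1/6 − 2/9 − 5/36 − 7/36 + 1/9 + 1/18 + 1/12 + 1/12 − 1/18 = 8/9

8/9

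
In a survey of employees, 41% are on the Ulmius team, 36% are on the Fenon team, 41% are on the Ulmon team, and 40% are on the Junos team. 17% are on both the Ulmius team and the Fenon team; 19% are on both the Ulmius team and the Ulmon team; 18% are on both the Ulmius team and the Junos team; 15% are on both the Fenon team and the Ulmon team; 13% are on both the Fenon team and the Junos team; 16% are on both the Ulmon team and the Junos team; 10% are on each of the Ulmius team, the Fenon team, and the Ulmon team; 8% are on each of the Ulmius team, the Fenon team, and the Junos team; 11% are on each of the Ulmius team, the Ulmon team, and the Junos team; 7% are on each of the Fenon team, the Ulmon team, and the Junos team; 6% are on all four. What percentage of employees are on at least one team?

90%

P(at least one) = 41 + 36 + 41 + 40 − 17 − 19 − 18 − 15 − 13 − 16 + 10 + 8 + 11 + 7 − 6 = 90%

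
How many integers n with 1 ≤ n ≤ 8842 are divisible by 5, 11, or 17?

Using inclusion–exclusion:
floor(8842/5) + floor(8842/11) + floor(8842/17) − floor(8842/55) − floor(8842/85) − floor(8842/187) + floor(8842/935) = 1768 + 803 + 520 − 160 − 104 − 47 + 9 = 2789

2789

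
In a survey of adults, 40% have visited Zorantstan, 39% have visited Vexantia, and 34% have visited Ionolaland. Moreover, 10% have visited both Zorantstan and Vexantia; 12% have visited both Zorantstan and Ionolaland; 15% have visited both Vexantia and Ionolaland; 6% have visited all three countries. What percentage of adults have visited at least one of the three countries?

By inclusion-exclusion,
P(≥1) = 40 + 39 + 34 − 10 − 12 − 15 + 6 = 82%

82%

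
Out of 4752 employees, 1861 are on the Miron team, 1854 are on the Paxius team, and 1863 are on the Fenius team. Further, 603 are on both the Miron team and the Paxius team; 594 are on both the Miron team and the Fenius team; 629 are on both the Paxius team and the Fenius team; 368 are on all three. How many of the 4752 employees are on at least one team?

4120

By inclusion–exclusion:
|union| = 1861 + 1854 + 1863 − 603 − 594 − 629 + 368 = 4120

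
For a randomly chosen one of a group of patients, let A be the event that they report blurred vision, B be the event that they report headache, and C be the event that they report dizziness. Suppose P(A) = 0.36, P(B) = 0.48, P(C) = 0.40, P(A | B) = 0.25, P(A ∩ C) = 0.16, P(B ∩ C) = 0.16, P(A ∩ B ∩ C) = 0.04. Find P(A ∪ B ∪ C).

0.84

P(A ∩ B) = P(B)·P(A|B) = 0.48 × 0.25 = 0.12
By inclusion–exclusion:
P(A ∪ B ∪ C) = 0.36 + 0.48 + 0.40 − 0.12 − 0.16 − 0.16 + 0.04 = 0.84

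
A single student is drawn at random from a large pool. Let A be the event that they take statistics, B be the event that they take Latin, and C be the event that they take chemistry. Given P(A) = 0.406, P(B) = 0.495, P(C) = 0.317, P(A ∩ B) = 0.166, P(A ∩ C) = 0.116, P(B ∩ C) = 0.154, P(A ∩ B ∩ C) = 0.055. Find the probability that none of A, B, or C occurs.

0.163

Apply inclusion-exclusion:
P(A ∪ B ∪ C) = 0.406 + 0.495 + 0.317 − 0.166 − 0.116 − 0.154 + 0.055 = 0.837
P(none) = 1 − 0.837 = 0.163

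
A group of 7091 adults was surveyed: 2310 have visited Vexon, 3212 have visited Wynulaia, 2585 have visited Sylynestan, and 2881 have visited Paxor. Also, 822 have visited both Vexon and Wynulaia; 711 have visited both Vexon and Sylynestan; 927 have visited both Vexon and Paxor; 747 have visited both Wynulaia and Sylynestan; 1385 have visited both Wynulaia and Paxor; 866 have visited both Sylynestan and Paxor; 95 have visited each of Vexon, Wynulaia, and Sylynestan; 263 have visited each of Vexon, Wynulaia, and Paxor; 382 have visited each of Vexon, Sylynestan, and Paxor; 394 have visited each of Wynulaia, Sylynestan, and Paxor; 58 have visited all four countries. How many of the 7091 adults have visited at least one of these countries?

6606

Apply inclusion-exclusion:
|union| = 2310 + 3212 + 2585 + 2881 − 822 − 711 − 927 − 747 − 1385 − 866 + 95 + 263 + 382 + 394 − 58 = 6606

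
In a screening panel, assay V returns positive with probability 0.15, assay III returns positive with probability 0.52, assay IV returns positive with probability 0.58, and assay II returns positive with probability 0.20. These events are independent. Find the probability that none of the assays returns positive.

0.137088

Independence gives P(none) = ∏(1 − pᵢ).
P(none) = (1 − 0.15) × (1 − 0.52) × (1 − 0.58) × (1 − 0.20) = 0.85 × 0.48 × 0.42 × 0.80 = 0.137088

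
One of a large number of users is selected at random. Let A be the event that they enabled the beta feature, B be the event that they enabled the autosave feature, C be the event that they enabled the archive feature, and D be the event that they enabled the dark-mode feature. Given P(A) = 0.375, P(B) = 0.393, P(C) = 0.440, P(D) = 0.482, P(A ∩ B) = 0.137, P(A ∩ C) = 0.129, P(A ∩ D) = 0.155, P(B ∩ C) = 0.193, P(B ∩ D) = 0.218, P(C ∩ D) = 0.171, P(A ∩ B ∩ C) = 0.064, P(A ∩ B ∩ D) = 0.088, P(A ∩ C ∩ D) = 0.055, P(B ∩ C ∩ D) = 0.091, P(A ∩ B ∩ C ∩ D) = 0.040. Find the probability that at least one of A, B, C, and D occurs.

Inclusion–exclusion gives
P(A ∪ B ∪ C ∪ D) = 0.375 + 0.393 + 0.440 + 0.482 − 0.137 − 0.129 − 0.155 − 0.193 − 0.218 − 0.171 + 0.064 + 0.088 + 0.055 + 0.091 − 0.040 = 0.945

0.945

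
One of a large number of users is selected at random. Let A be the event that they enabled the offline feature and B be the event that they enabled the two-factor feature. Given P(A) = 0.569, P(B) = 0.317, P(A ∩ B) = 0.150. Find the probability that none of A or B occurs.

0.264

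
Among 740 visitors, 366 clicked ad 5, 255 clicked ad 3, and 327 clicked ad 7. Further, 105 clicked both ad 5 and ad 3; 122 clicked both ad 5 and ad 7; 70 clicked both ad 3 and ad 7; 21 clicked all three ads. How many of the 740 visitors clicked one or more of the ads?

672

|at least one| = 366 + 255 + 327 − 105 − 122 − 70 + 21 = 672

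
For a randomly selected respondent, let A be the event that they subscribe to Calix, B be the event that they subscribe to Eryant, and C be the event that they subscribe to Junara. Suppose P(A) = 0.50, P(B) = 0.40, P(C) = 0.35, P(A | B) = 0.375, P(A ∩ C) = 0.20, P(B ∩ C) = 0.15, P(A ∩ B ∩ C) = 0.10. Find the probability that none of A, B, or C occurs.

P(A ∩ B) = P(B)·P(A|B) = 0.40 × 0.375 = 0.15
P(A ∪ B ∪ C) = 0.50 + 0.40 + 0.35 − 0.15 − 0.20 − 0.15 + 0.10 = 0.85
P(none) = 1 − 0.85 = 0.15

0.15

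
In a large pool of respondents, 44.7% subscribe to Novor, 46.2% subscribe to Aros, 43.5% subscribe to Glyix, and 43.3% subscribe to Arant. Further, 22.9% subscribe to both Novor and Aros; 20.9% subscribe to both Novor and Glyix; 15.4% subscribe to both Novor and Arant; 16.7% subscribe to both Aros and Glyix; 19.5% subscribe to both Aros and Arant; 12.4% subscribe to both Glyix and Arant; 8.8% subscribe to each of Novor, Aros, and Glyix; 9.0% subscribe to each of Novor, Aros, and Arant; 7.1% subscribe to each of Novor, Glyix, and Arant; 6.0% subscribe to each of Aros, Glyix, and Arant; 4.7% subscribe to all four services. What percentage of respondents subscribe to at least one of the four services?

96.1%

Using inclusion–exclusion:
P(≥1) = 44.7 + 46.2 + 43.5 + 43.3 − 22.9 − 20.9 − 15.4 − 16.7 − 19.5 − 12.4 + 8.8 + 9.0 + 7.1 + 6.0 − 4.7 = 96.1%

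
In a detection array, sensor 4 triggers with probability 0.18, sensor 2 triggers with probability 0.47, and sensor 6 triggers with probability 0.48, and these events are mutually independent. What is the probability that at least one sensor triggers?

0.774008

Independence gives P(none) = ∏(1 − pᵢ).
P(none) = (1 − 0.18) × (1 − 0.47) × (1 − 0.48) = 0.82 × 0.53 × 0.52 = 0.225992
P(at least one) = 1 − 0.225992 = 0.774008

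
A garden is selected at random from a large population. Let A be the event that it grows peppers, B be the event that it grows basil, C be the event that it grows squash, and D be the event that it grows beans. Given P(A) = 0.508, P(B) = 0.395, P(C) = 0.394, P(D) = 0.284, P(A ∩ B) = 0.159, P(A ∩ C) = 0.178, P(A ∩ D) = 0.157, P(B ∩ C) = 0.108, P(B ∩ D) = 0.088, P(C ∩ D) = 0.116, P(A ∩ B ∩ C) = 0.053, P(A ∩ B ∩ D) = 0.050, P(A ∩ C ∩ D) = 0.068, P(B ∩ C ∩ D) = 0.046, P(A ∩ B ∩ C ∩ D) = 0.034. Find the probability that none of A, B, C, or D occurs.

0.042

By inclusion–exclusion:
P(A ∪ B ∪ C ∪ D) = 0.508 + 0.395 + 0.394 + 0.284 − 0.159 − 0.178 − 0.157 − 0.108 − 0.088 − 0.116 + 0.053 + 0.050 + 0.068 + 0.046 − 0.034 = 0.958
P(none) = 1 − 0.958 = 0.042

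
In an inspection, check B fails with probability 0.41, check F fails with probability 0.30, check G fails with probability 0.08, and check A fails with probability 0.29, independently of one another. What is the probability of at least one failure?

P(none) = (1 − 0.41) × (1 − 0.30) × (1 − 0.08) × (1 − 0.29) = 0.59 × 0.70 × 0.92 × 0.71 = 0.2697716
P(at least one) = 1 − 0.2697716 = 0.7302284

0.7302284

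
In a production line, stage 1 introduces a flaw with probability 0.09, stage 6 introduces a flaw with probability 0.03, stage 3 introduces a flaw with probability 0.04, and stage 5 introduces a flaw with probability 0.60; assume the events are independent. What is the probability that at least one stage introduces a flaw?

Independence gives P(none) = ∏(1 − pᵢ).
P(none) = (1 − 0.09) × (1 − 0.03) × (1 − 0.04) × (1 − 0.60) = 0.91 × 0.97 × 0.96 × 0.40 = 0.3389568
P(at least one) = 1 − 0.3389568 = 0.6610432

0.6610432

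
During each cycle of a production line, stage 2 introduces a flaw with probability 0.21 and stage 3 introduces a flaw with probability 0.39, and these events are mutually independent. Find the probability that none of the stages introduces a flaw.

0.4819

Since the events are independent, P(none) is the product of the individual non-occurrence probabilities.
P(none) = (1 − 0.21) × (1 − 0.39) = 0.79 × 0.61 = 0.4819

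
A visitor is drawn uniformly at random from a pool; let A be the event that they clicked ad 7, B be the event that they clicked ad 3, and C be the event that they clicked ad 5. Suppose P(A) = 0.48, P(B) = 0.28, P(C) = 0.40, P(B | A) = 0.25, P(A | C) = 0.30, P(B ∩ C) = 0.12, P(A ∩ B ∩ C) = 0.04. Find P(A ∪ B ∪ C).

P(A ∩ B) = P(A)·P(B|A) = 0.48 × 0.25 = 0.12
P(A ∩ C) = P(C)·P(A|C) = 0.40 × 0.30 = 0.12
P(A ∪ B ∪ C) = 0.48 + 0.28 + 0.40 − 0.12 − 0.12 − 0.12 + 0.04 = 0.84

0.84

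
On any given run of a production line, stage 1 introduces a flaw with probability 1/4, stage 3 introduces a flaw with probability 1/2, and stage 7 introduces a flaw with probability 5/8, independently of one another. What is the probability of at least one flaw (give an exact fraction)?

55/64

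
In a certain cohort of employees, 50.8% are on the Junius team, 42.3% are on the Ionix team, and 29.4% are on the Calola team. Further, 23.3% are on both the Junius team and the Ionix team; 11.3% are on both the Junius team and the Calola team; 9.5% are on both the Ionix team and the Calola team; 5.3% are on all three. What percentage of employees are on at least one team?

83.7%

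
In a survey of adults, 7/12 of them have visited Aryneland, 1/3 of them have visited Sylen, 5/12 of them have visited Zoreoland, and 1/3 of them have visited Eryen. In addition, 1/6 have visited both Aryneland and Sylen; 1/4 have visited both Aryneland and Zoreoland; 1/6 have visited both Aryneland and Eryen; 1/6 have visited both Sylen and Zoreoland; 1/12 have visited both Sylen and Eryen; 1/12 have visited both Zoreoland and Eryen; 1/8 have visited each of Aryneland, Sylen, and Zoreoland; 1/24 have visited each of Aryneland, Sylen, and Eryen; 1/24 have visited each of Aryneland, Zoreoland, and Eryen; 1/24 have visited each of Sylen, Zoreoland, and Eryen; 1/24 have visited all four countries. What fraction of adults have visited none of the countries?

P(at least one) = 7/12 + 1/3 + 5/12 + 1/3 − 1/6 − 1/4 − 1/6 − 1/6 − 1/12 − 1/12 + 1/8 + 1/24 + 1/24 + 1/24 − 1/24 = 23/24
P(none) = 1 − 23/24 = 1/24

1/24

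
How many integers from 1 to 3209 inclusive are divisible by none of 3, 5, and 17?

Apply inclusion-exclusion:
⌊3209/3⌋ + ⌊3209/5⌋ + ⌊3209/17⌋ − ⌊3209/15⌋ − ⌊3209/51⌋ − ⌊3209/85⌋ + ⌊3209/255⌋ = 1069 + 641 + 188 − 213 − 62 − 37 + 12 = 1598
3209 − 1598 = 1611

1611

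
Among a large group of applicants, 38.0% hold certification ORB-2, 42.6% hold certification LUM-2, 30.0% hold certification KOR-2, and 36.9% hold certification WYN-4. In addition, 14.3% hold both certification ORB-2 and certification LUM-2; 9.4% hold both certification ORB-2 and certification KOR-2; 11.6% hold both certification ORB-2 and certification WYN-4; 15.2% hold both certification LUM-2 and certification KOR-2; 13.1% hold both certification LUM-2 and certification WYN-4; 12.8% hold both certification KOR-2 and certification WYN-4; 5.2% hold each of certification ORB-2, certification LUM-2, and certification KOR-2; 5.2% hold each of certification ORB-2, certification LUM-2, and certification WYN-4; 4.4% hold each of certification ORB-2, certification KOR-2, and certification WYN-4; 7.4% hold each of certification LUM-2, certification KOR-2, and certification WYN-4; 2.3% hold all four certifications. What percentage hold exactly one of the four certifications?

52.1%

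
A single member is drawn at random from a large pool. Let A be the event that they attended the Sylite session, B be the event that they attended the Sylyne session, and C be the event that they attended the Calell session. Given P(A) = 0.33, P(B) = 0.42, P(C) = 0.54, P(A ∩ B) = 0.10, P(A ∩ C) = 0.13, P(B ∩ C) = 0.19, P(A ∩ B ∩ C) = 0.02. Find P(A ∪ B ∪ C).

0.89

P(A ∪ B ∪ C) = 0.33 + 0.42 + 0.54 − 0.10 − 0.13 − 0.19 + 0.02 = 0.89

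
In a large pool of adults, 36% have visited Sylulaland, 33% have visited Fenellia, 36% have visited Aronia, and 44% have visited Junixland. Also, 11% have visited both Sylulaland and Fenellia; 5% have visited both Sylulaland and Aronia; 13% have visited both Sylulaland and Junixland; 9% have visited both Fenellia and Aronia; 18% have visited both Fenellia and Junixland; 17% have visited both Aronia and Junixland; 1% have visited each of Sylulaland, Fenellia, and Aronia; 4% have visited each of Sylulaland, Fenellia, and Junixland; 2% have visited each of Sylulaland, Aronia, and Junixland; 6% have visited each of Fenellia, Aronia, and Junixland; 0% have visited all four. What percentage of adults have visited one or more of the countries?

89%

P(at least one) = 36 + 33 + 36 + 44 − 11 − 5 − 13 − 9 − 18 − 17 + 1 + 4 + 2 + 6 − 0 = 89%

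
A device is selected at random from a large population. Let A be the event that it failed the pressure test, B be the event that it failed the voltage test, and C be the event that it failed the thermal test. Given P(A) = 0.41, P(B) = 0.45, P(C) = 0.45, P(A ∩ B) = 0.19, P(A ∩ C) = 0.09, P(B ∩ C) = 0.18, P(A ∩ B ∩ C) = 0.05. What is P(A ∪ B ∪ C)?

0.90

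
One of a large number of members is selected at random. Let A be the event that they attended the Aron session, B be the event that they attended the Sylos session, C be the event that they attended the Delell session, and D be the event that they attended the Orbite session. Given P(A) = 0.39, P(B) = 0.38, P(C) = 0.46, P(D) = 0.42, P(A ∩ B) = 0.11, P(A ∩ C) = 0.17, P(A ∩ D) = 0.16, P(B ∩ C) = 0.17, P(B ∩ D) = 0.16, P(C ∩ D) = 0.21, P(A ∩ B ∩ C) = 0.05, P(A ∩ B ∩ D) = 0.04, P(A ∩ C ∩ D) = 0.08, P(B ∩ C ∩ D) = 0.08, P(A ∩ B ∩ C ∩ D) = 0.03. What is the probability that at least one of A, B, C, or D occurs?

0.89

P(A ∪ B ∪ C ∪ D) = 0.39 + 0.38 + 0.46 + 0.42 − 0.11 − 0.17 − 0.16 − 0.17 − 0.16 − 0.21 + 0.05 + 0.04 + 0.08 + 0.08 − 0.03 = 0.89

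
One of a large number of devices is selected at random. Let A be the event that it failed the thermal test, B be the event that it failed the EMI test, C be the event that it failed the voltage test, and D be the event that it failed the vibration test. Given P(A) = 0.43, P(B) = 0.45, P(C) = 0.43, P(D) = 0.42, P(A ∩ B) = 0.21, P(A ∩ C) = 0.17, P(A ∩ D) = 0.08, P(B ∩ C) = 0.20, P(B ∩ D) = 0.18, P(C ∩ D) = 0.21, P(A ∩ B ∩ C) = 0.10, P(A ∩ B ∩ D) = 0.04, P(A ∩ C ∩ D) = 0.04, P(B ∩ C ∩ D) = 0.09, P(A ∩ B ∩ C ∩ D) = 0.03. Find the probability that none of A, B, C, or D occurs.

P(A ∪ B ∪ C ∪ D) = 0.43 + 0.45 + 0.43 + 0.42 − 0.21 − 0.17 − 0.08 − 0.20 − 0.18 − 0.21 + 0.10 + 0.04 + 0.04 + 0.09 − 0.03 = 0.92
P(none) = 1 − 0.92 = 0.08

0.08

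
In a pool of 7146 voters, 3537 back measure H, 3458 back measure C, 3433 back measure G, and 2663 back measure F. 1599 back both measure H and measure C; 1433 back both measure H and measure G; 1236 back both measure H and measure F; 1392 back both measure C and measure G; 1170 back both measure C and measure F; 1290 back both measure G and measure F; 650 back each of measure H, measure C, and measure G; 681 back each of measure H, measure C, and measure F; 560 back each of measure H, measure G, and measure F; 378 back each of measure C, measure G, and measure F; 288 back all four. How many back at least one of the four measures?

|union| = 3537 + 3458 + 3433 + 2663 − 1599 − 1433 − 1236 − 1392 − 1170 − 1290 + 650 + 681 + 560 + 378 − 288 = 6952

6952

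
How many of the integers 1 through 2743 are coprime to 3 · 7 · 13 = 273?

By inclusion-exclusion,
floor(2743/3) + floor(2743/7) + floor(2743/13) − floor(2743/21) − floor(2743/39) − floor(2743/91) + floor(2743/273) = 914 + 391 + 211 − 130 − 70 − 30 + 10 = 1296
2743 − 1296 = 1447

1447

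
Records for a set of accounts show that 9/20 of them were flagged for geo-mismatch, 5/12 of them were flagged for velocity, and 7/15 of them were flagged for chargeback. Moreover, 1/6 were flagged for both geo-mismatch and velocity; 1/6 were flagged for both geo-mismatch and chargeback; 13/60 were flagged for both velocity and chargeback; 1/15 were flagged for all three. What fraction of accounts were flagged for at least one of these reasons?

17/20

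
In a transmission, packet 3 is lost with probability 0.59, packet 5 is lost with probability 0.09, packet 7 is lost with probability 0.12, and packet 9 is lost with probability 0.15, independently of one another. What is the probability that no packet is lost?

P(none) = (1 − 0.59) × (1 − 0.09) × (1 − 0.12) × (1 − 0.15) = 0.41 × 0.91 × 0.88 × 0.85 = 0.2790788

0.2790788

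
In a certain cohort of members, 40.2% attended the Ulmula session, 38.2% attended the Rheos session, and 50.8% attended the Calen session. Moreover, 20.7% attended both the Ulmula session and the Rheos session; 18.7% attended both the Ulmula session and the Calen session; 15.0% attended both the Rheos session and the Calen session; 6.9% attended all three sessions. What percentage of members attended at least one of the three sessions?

81.7%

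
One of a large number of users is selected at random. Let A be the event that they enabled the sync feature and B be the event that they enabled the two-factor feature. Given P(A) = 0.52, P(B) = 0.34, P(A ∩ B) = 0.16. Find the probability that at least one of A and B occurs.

Inclusion–exclusion gives
P(A ∪ B) = 0.52 + 0.34 − 0.16 = 0.70

0.70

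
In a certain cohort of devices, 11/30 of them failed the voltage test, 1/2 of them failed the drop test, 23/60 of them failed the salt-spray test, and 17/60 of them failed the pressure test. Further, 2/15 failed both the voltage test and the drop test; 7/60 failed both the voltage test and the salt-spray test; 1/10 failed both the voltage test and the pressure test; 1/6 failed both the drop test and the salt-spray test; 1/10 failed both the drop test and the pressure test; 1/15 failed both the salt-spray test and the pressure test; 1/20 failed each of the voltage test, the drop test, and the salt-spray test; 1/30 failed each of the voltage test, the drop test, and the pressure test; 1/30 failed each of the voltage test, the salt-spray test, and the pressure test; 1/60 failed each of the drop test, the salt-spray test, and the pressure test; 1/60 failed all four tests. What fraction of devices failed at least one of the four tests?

Apply inclusion-exclusion:
P(≥1) = 11/30 + 1/2 + 23/60 + 17/60 − 2/15 − 7/60 − 1/10 − 1/6 − 1/10 − 1/15 + 1/20 + 1/30 + 1/30 + 1/60 − 1/60 = 29/30

29/30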